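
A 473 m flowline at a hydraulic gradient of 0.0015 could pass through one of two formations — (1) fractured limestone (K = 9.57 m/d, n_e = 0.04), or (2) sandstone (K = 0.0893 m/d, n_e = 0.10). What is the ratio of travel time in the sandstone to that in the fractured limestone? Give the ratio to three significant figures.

268

Unit 1 (fractured limestone): v = 9.57×0.0015/0.04 = 0.3589 m/d, t = 473/0.3589 = 1318 d
Unit 2 (sandstone): v = 0.0893×0.0015/0.10 = 0.001340 m/d, t = 473/0.001340 = 353100 d
t(sandstone) / t(fractured limestone) = 353100/1318 = 268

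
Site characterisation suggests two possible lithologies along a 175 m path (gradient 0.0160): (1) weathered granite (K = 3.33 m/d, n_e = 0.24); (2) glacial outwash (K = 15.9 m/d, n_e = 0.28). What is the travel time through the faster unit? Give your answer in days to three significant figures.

193 days

Unit 1 (weathered granite): v = 3.33×0.016/0.24 = 0.2220 m/d, t = 175/0.2220 = 788.3 d
Unit 2 (glacial outwash): v = 15.9×0.016/0.28 = 0.9086 m/d, t = 175/0.9086 = 192.6 d
Faster unit: t = 193 d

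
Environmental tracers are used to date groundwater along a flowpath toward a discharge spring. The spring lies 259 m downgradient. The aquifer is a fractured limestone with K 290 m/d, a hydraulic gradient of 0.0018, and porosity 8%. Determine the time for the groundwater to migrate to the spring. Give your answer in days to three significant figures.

39.7 days

q = Ki = 290 × 0.0018 = 0.5220 m/d
v = Ki/n = 290·0.0018/0.08 = 6.525 m/d
t = L / v = 259 / 6.525 = 39.69 d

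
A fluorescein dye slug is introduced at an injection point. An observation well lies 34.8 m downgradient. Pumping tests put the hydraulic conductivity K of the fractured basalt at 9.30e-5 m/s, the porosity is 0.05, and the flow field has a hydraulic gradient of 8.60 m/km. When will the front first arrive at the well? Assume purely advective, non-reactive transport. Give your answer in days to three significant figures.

25.2 days

K = 9.30e-5 m/s × 86400 s/d = 8.035 m/d
Darcy flux q = K·i = 8.035 × 0.0086 = 0.06910 m/d
Average linear velocity = 0.06910 / 0.05 = 1.382 m/d
t = L / v = 34.8 / 1.382 = 25.18 d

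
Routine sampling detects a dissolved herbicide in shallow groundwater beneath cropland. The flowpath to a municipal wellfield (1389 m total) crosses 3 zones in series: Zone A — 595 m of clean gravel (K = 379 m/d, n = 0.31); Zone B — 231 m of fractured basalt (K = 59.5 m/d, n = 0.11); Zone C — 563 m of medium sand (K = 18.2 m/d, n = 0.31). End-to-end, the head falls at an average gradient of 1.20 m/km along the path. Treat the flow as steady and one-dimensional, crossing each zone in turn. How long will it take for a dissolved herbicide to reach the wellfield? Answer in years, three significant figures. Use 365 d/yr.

23.0 years

For zones in series the flux q is common to all zones; the equivalent conductivity is the harmonic (thickness-weighted) mean, K_eq = L_total / Σ(L_j/K_j).
Σ(L/K) = 595/379 + 231/59.5 + 563/18.2 = 1.570 + 3.882 + 30.93 = 36.39 d
K_eq = L_total / Σ(L/K) = 1389 / 36.39 = 38.17 m/d
q = K_eq · i = 38.17 × 0.0012 = 0.04581 m/d (same in every zone)
Zone A: v = q/n = 0.04581/0.31 = 0.1478 m/d → t_A = 595/0.1478 = 4027 d
Zone B: v = q/n = 0.04581/0.11 = 0.4164 m/d → t_B = 231/0.4164 = 554.7 d
Zone C: v = q/n = 0.04581/0.31 = 0.1478 m/d → t_C = 563/0.1478 = 3810 d
Total t = 4027 + 554.7 + 3810 = 8391 d
   = 8391 / 365 = 23.0 yr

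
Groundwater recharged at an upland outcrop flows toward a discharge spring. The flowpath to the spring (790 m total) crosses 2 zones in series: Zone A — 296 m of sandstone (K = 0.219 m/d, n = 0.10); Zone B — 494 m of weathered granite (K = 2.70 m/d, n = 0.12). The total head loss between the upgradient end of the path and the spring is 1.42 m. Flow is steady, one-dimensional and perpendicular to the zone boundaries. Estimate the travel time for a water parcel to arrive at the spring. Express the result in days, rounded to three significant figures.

Steady 1-D flow in series ⇒ the Darcy flux q is identical in every zone and the zone head losses add (resistances L/K in series).
Σ(L/K) = 296/0.219 + 494/2.70 = 1352 + 183.0 = 1535 d
q = ΔH / Σ(L/K) = 1.42 / 1535 = 9.253e-4 m/d (same in every zone)
Zone A: v = q/n = 9.253e-4/0.10 = 0.009253 m/d → t_A = 296/0.009253 = 31990 d
Zone B: v = q/n = 9.253e-4/0.12 = 0.007711 m/d → t_B = 494/0.007711 = 64060 d
Total t = 31990 + 64060 = 96050 d

96100 days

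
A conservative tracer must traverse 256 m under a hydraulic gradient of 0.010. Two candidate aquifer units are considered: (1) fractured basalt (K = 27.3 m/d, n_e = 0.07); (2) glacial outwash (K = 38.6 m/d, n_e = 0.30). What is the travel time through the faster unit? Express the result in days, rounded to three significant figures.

65.6 days

Unit 1 (fractured basalt): v = 27.3×0.010/0.07 = 3.900 m/d, t = 256/3.900 = 65.64 d
Unit 2 (glacial outwash): v = 38.6×0.010/0.30 = 1.287 m/d, t = 256/1.287 = 199.0 d
Faster unit: t = 65.6 d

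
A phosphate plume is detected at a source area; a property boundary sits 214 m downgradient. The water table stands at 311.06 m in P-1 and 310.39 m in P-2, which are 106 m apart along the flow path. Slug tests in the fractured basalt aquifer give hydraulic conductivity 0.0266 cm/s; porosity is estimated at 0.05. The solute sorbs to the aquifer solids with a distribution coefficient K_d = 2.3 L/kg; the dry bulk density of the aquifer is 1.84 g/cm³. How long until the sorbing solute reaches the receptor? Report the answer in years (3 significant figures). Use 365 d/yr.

Hydraulic gradient i = (311.06 − 310.39) / 106 = 0.67 / 106 = 0.006321
K = 0.0266 cm/s × 864 = 22.98 m/d
Darcy flux q = K·i = 22.98 × 0.006321 = 0.1453 m/d
v_s = q/n_e = 0.1453/0.05 = 2.905 m/d
Retardation R = 1 + ρ_b·K_d/n = 1 + 1.84×2.3/0.05 = 85.64
Contaminant velocity v_c = v/R = 2.905/85.64 = 0.03392 m/d
t = L/v_c = 214/0.03392 = 6308 d
   = 6308/365 = 17.3 yr

17.3 years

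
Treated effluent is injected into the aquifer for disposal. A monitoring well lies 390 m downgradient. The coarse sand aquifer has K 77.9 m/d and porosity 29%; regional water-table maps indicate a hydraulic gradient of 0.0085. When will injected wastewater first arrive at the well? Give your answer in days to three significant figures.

171 days

Darcy flux q = K·i = 77.9 × 0.0085 = 0.6622 m/d
v_s = q/n_e = 0.6622/0.29 = 2.283 m/d
t = L / v = 390 / 2.283 = 170.8 d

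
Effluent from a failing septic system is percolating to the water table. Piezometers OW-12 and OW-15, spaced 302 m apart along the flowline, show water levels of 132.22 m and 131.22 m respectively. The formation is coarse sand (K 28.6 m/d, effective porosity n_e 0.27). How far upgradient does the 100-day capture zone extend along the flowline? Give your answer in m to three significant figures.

35.1 m

Hydraulic gradient i = (132.22 − 131.22) / 302 = 1.00 / 302 = 0.003311
Specific discharge q = 28.6 × 0.003311 = 0.09470 m/d
Average linear velocity = 0.09470 / 0.27 = 0.3507 m/d
L = v × T = 0.3507 × 100 = 35.07 m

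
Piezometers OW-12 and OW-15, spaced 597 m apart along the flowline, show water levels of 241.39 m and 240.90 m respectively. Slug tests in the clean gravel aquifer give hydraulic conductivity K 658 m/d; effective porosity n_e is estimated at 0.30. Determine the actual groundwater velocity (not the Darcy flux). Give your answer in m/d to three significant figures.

1.80 m/d

Hydraulic gradient i = (241.39 − 240.90) / 597 = 0.49 / 597 = 8.208e-4
Darcy flux q = K·i = 658 × 8.208e-4 = 0.5401 m/d
Average linear velocity = 0.5401 / 0.30 = 1.800 m/d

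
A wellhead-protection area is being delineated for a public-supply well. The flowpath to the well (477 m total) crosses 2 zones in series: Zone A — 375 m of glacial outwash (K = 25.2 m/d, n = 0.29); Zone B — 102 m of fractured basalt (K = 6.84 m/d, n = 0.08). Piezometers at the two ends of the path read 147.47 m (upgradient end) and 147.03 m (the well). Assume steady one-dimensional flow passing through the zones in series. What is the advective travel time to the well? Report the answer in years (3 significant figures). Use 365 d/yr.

21.7 years

Total head drop ΔH = 147.47 − 147.03 = 0.44 m
Continuity: the same q passes through each zone, so ΔH = q·Σ(L_j/K_j) — the zones act as resistances in series.
Σ(L/K) = 375/25.2 + 102/6.84 = 14.88 + 14.91 = 29.79 d
q = ΔH / Σ(L/K) = 0.44 / 29.79 = 0.01477 m/d (same in every zone)
Zone A: v = q/n = 0.01477/0.29 = 0.05093 m/d → t_A = 375/0.05093 = 7364 d
Zone B: v = q/n = 0.01477/0.08 = 0.1846 m/d → t_B = 102/0.1846 = 552.5 d
Total t = 7364 + 552.5 = 7916 d
   = 7916 / 365 = 21.7 yr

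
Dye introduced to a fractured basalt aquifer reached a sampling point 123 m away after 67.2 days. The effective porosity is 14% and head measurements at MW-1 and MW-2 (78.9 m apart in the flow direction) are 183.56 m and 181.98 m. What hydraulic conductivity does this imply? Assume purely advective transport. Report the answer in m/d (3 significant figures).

Hydraulic gradient i = (183.56 − 181.98) / 78.9 = 1.58 / 78.9 = 0.02003
v = L / t = 123 / 67.2 = 1.830 m/d
K = v · n / i = 1.830 × 0.14 / 0.02003 = 12.8 m/d

12.8 m/d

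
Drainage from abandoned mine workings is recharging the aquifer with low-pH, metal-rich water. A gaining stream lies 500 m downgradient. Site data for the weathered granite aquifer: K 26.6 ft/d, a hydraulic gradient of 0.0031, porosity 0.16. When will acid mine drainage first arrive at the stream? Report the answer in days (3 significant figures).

K = 26.6 ft/d × 0.3048 = 8.108 m/d
q = Ki = 8.108 × 0.0031 = 0.02513 m/d
v = Ki/n = 8.108·0.0031/0.16 = 0.1571 m/d
t = L / v = 500 / 0.1571 = 3183 d

3180 days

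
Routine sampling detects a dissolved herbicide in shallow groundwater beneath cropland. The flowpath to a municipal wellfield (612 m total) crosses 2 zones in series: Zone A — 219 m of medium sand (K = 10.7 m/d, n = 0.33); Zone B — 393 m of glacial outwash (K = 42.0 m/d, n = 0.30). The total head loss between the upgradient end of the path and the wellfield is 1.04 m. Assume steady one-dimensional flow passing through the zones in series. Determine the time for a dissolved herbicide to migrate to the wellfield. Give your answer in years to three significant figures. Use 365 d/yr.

Steady 1-D flow in series ⇒ the Darcy flux q is identical in every zone and the zone head losses add (resistances L/K in series).
Σ(L/K) = 219/10.7 + 393/42.0 = 20.47 + 9.357 = 29.82 d
q = ΔH / Σ(L/K) = 1.04 / 29.82 = 0.03487 m/d (same in every zone)
Zone A: v = q/n = 0.03487/0.33 = 0.1057 m/d → t_A = 219/0.1057 = 2073 d
Zone B: v = q/n = 0.03487/0.30 = 0.1162 m/d → t_B = 393/0.1162 = 3381 d
Total t = 2073 + 3381 = 5454 d
   = 5454 / 365 = 14.9 yr

14.9 years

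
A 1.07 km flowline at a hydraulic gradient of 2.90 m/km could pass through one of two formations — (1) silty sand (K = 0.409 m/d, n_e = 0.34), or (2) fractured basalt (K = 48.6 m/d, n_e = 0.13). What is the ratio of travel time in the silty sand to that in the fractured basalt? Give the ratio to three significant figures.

Unit 1 (silty sand): v = 0.409×0.0029/0.34 = 0.003489 m/d, t = 1070/0.003489 = 306700 d
Unit 2 (fractured basalt): v = 48.6×0.0029/0.13 = 1.084 m/d, t = 1070/1.084 = 986.9 d
t(silty sand) / t(fractured basalt) = 306700/986.9 = 311

311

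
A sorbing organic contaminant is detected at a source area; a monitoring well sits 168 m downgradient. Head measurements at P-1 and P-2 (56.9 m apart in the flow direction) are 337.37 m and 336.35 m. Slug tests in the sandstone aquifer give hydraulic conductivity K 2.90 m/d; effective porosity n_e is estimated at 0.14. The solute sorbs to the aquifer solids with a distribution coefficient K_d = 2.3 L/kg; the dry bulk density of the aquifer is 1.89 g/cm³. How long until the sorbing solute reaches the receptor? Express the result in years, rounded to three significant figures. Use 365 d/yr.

39.7 years

Hydraulic gradient i = (337.37 − 336.35) / 56.9 = 1.02 / 56.9 = 0.01793
q = Ki = 2.90 × 0.01793 = 0.05199 m/d
v_s = q/n_e = 0.05199/0.14 = 0.3713 m/d
Retardation R = 1 + ρ_b·K_d/n = 1 + 1.89×2.3/0.14 = 32.05
Contaminant velocity v_c = v/R = 0.3713/32.05 = 0.01159 m/d
t = L/v_c = 168/0.01159 = 14500 d
   = 14500/365 = 39.7 yr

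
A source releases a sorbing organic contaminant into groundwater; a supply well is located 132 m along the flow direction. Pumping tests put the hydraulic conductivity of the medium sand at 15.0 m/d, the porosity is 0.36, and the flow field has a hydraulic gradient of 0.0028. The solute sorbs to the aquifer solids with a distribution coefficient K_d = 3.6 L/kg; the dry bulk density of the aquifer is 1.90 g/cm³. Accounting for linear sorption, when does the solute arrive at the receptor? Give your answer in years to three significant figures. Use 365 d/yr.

Specific discharge q = 15.0 × 0.0028 = 0.04200 m/d
Seepage velocity v = q / n = 0.04200 / 0.36 = 0.1167 m/d
Retardation R = 1 + ρ_b·K_d/n = 1 + 1.90×3.6/0.36 = 20.00
Contaminant velocity v_c = v/R = 0.1167/20.00 = 0.005833 m/d
t = L/v_c = 132/0.005833 = 22630 d
   = 22630/365 = 62.0 yr

62.0 years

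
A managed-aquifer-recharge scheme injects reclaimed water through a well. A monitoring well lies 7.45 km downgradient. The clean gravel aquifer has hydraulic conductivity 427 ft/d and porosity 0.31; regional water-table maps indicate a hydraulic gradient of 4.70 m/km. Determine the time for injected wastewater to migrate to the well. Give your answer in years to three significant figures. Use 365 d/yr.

K = 427 ft/d × 0.3048 = 130.1 m/d
q = Ki = 130.1 × 0.0047 = 0.6117 m/d
v_s = q/n_e = 0.6117/0.31 = 1.973 m/d
L = 7.45 km = 7450 m
t = L / v = 7450 / 1.973 = 3776 d
   = 3776 / 365 = 10.3 yr

10.3 years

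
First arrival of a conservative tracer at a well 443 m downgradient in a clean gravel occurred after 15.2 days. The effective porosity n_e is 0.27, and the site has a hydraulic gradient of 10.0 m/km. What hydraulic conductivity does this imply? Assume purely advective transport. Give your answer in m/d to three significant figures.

787 m/d

v = L / t = 443 / 15.2 = 29.14 m/d
K = v · n / i = 29.14 × 0.27 / 0.010 = 787 m/d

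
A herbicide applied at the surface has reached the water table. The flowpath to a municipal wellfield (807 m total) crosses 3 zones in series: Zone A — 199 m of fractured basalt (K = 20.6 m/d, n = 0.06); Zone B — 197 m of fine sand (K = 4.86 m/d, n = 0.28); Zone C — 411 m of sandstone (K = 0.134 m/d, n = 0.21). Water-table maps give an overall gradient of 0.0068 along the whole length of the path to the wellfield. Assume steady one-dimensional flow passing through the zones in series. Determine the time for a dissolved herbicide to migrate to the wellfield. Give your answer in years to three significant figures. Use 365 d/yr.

For zones in series the flux q is common to all zones; the equivalent conductivity is the harmonic (thickness-weighted) mean, K_eq = L_total / Σ(L_j/K_j).
Σ(L/K) = 199/20.6 + 197/4.86 + 411/0.134 = 9.660 + 40.53 + 3067 = 3117 d
K_eq = L_total / Σ(L/K) = 807 / 3117 = 0.2589 m/d
q = K_eq · i = 0.2589 × 0.0068 = 0.001760 m/d (same in every zone)
Zone A: v = q/n = 0.001760/0.06 = 0.02934 m/d → t_A = 199/0.02934 = 6783 d
Zone B: v = q/n = 0.001760/0.28 = 0.006287 m/d → t_B = 197/0.006287 = 31330 d
Zone C: v = q/n = 0.001760/0.21 = 0.008383 m/d → t_C = 411/0.008383 = 49030 d
Total t = 6783 + 31330 + 49030 = 87150 d
   = 87150 / 365 = 239 yr

239 years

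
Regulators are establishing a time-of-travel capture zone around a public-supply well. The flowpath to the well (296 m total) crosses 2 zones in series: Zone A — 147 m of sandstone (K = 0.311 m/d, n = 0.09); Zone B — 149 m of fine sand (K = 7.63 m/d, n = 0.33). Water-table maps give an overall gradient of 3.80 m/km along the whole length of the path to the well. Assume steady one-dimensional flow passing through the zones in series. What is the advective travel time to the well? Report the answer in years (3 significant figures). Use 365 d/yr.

For zones in series the flux q is common to all zones; the equivalent conductivity is the harmonic (thickness-weighted) mean, K_eq = L_total / Σ(L_j/K_j).
Σ(L/K) = 147/0.311 + 149/7.63 = 472.7 + 19.53 = 492.2 d
K_eq = L_total / Σ(L/K) = 296 / 492.2 = 0.6014 m/d
q = K_eq · i = 0.6014 × 0.0038 = 0.002285 m/d (same in every zone)
Zone A: v = q/n = 0.002285/0.09 = 0.02539 m/d → t_A = 147/0.02539 = 5789 d
Zone B: v = q/n = 0.002285/0.33 = 0.006925 m/d → t_B = 149/0.006925 = 21520 d
Total t = 5789 + 21520 = 27310 d
   = 27310 / 365 = 74.8 yr

74.8 years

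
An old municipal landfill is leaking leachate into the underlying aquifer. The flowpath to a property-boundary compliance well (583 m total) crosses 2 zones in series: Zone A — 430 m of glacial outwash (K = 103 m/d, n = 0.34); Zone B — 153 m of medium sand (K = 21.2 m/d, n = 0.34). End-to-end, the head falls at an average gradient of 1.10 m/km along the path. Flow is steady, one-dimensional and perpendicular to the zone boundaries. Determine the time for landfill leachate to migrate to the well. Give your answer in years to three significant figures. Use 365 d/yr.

9.65 years

Continuity: the same q passes through each zone, so ΔH = q·Σ(L_j/K_j) — the zones act as resistances in series.
Σ(L/K) = 430/103 + 153/21.2 = 4.175 + 7.217 = 11.39 d
K_eq = L_total / Σ(L/K) = 583 / 11.39 = 51.18 m/d
q = K_eq · i = 51.18 × 0.0011 = 0.05630 m/d (same in every zone)
Zone A: v = q/n = 0.05630/0.34 = 0.1656 m/d → t_A = 430/0.1656 = 2597 d
Zone B: v = q/n = 0.05630/0.34 = 0.1656 m/d → t_B = 153/0.1656 = 924.1 d
Total t = 2597 + 924.1 = 3521 d
   = 3521 / 365 = 9.65 yr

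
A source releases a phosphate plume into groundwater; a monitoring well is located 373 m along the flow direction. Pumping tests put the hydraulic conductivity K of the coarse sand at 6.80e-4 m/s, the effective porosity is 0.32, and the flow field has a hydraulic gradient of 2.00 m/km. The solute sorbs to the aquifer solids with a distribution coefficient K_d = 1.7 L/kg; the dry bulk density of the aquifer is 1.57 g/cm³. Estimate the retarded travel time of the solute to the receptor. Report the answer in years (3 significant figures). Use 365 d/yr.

26.0 years

K = 6.80e-4 m/s × 86400 s/d = 58.75 m/d
Darcy flux q = K·i = 58.75 × 0.0020 = 0.1175 m/d
v = Ki/n = 58.75·0.0020/0.32 = 0.3672 m/d
Retardation R = 1 + ρ_b·K_d/n = 1 + 1.57×1.7/0.32 = 9.341
Contaminant velocity v_c = v/R = 0.3672/9.341 = 0.03931 m/d
t = L/v_c = 373/0.03931 = 9488 d
   = 9488/365 = 26.0 yr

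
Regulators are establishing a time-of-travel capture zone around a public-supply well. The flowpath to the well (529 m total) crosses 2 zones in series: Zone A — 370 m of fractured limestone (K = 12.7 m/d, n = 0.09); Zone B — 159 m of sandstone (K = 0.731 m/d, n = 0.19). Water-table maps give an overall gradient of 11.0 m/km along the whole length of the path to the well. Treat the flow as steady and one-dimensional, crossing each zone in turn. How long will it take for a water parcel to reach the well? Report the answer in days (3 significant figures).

2690 days

Steady 1-D flow in series ⇒ the Darcy flux q is identical in every zone and the zone head losses add (resistances L/K in series).
Σ(L/K) = 370/12.7 + 159/0.731 = 29.13 + 217.5 = 246.6 d
K_eq = L_total / Σ(L/K) = 529 / 246.6 = 2.145 m/d
q = K_eq · i = 2.145 × 0.011 = 0.02359 m/d (same in every zone)
Zone A: v = q/n = 0.02359/0.09 = 0.2621 m/d → t_A = 370/0.2621 = 1411 d
Zone B: v = q/n = 0.02359/0.19 = 0.1242 m/d → t_B = 159/0.1242 = 1280 d
Total t = 1411 + 1280 = 2692 d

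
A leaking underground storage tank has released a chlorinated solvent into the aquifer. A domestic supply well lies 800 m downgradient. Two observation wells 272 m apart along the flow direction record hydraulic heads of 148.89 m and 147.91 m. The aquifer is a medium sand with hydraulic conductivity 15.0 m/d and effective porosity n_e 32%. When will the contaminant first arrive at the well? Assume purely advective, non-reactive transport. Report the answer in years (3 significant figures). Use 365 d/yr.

13.0 years

Hydraulic gradient i = (148.89 − 147.91) / 272 = 0.98 / 272 = 0.003603
Specific discharge q = 15.0 × 0.003603 = 0.05404 m/d
v = Ki/n = 15.0·0.003603/0.32 = 0.1689 m/d
t = L / v = 800 / 0.1689 = 4737 d
   = 4737 / 365 = 13.0 yr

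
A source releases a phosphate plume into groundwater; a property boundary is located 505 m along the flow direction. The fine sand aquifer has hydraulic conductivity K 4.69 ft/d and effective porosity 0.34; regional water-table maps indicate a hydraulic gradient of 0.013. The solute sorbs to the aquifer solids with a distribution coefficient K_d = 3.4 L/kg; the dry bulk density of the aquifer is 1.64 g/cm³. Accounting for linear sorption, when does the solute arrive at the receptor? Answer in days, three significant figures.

161000 days

K = 4.69 ft/d × 0.3048 = 1.430 m/d
Darcy flux q = K·i = 1.430 × 0.013 = 0.01858 m/d
v = Ki/n = 1.430·0.013/0.34 = 0.05466 m/d
Retardation R = 1 + ρ_b·K_d/n = 1 + 1.64×3.4/0.34 = 17.40
Contaminant velocity v_c = v/R = 0.05466/17.40 = 0.003141 m/d
t = L/v_c = 505/0.003141 = 160800 d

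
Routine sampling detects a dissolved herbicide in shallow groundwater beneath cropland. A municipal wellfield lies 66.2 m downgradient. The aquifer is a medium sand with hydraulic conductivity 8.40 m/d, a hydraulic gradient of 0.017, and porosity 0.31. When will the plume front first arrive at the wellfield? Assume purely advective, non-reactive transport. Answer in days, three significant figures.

Specific discharge q = 8.40 × 0.017 = 0.1428 m/d
Seepage velocity v = q / n = 0.1428 / 0.31 = 0.4606 m/d
t = L / v = 66.2 / 0.4606 = 143.7 d

144 days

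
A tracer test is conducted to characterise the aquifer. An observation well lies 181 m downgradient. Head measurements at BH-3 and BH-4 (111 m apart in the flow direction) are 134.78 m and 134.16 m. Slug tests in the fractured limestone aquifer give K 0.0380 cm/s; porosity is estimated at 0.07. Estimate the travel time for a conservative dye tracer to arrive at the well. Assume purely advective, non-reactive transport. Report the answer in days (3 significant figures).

69.1 days

Hydraulic gradient i = (134.78 − 134.16) / 111 = 0.62 / 111 = 0.005586
K = 0.0380 cm/s × 864 = 32.83 m/d
Darcy flux q = K·i = 32.83 × 0.005586 = 0.1834 m/d
Average linear velocity = 0.1834 / 0.07 = 2.620 m/d
t = L / v = 181 / 2.620 = 69.09 d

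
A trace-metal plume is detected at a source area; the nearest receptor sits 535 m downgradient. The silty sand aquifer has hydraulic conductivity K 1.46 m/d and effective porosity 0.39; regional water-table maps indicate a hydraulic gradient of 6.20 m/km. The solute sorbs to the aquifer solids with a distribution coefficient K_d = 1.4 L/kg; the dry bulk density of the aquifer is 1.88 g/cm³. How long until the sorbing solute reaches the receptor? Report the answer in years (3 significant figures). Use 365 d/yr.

489 years

Specific discharge q = 1.46 × 0.0062 = 0.009052 m/d
Average linear velocity = 0.009052 / 0.39 = 0.02321 m/d
Retardation R = 1 + ρ_b·K_d/n = 1 + 1.88×1.4/0.39 = 7.749
Contaminant velocity v_c = v/R = 0.02321/7.749 = 0.002995 m/d
t = L/v_c = 535/0.002995 = 178600 d
   = 178600/365 = 489 yr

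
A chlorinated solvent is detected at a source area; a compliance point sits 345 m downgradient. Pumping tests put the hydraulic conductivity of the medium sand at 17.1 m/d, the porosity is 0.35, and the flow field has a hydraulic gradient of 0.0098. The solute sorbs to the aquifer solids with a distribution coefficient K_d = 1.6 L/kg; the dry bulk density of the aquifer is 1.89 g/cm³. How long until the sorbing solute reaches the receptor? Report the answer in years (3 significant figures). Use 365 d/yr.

19.0 years

q = Ki = 17.1 × 0.0098 = 0.1676 m/d
Seepage velocity v = q / n = 0.1676 / 0.35 = 0.4788 m/d
Retardation R = 1 + ρ_b·K_d/n = 1 + 1.89×1.6/0.35 = 9.640
Contaminant velocity v_c = v/R = 0.4788/9.640 = 0.04967 m/d
t = L/v_c = 345/0.04967 = 6946 d
   = 6946/365 = 19.0 yr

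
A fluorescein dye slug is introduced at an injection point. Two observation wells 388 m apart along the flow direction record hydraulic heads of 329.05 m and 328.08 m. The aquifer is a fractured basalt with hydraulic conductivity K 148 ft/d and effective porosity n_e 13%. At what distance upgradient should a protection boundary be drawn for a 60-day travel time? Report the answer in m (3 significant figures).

Hydraulic gradient i = (329.05 − 328.08) / 388 = 0.97 / 388 = 0.002500
K = 148 ft/d × 0.3048 = 45.11 m/d
q = Ki = 45.11 × 0.002500 = 0.1128 m/d
Average linear velocity = 0.1128 / 0.13 = 0.8675 m/d
L = v × T = 0.8675 × 60 = 52.05 m

52.1 m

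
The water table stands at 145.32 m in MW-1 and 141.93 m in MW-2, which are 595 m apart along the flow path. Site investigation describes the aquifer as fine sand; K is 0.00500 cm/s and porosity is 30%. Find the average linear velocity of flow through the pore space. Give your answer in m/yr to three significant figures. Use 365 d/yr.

Hydraulic gradient i = (145.32 − 141.93) / 595 = 3.39 / 595 = 0.005697
K = 0.00500 cm/s × 864 = 4.320 m/d
q = Ki = 4.320 × 0.005697 = 0.02461 m/d
Seepage velocity v = q / n = 0.02461 / 0.30 = 0.08204 m/d
   = 0.08204 × 365 = 29.9 m/yr

29.9 m/yr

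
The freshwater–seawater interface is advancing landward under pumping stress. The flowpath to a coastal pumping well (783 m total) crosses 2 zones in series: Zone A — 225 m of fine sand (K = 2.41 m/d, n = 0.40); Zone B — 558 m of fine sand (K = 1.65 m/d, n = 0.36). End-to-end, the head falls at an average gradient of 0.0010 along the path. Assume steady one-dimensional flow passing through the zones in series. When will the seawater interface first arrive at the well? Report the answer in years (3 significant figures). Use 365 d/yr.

439 years

Continuity: the same q passes through each zone, so ΔH = q·Σ(L_j/K_j) — the zones act as resistances in series.
Σ(L/K) = 225/2.41 + 558/1.65 = 93.36 + 338.2 = 431.5 d
K_eq = L_total / Σ(L/K) = 783 / 431.5 = 1.814 m/d
q = K_eq · i = 1.814 × 0.0010 = 0.001814 m/d (same in every zone)
Zone A: v = q/n = 0.001814/0.40 = 0.004536 m/d → t_A = 225/0.004536 = 49600 d
Zone B: v = q/n = 0.001814/0.36 = 0.005040 m/d → t_B = 558/0.005040 = 110700 d
Total t = 49600 + 110700 = 160300 d
   = 160300 / 365 = 439 yr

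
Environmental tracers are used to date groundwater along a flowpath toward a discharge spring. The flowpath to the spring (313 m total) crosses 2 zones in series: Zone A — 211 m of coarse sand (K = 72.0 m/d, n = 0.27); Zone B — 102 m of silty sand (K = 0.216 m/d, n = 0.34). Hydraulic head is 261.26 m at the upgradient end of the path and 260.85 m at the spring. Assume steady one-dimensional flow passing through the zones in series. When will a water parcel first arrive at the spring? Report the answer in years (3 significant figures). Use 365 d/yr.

291 years

Total head drop ΔH = 261.26 − 260.85 = 0.41 m
Steady 1-D flow in series ⇒ the Darcy flux q is identical in every zone and the zone head losses add (resistances L/K in series).
Σ(L/K) = 211/72.0 + 102/0.216 = 2.931 + 472.2 = 475.2 d
q = ΔH / Σ(L/K) = 0.41 / 475.2 = 8.629e-4 m/d (same in every zone)
Zone A: v = q/n = 8.629e-4/0.27 = 0.003196 m/d → t_A = 211/0.003196 = 66020 d
Zone B: v = q/n = 8.629e-4/0.34 = 0.002538 m/d → t_B = 102/0.002538 = 40190 d
Total t = 66020 + 40190 = 106200 d
   = 106200 / 365 = 291 yr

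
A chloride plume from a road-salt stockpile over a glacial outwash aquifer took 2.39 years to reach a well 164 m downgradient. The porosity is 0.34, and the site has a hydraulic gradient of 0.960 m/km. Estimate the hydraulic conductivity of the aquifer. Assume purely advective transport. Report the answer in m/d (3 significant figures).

66.6 m/d

t = 2.39 years = 872.4 d
v = L / t = 164 / 872.4 = 0.1880 m/d
K = v · n / i = 0.1880 × 0.34 / 9.6e-4 = 66.6 m/d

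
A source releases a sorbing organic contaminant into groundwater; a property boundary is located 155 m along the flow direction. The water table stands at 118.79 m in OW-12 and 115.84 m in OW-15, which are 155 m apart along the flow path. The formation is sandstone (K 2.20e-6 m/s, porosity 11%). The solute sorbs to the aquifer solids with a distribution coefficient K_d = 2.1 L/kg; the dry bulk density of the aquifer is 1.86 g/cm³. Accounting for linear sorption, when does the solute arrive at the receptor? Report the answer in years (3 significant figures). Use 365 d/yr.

Hydraulic gradient i = (118.79 − 115.84) / 155 = 2.95 / 155 = 0.01903
K = 2.20e-6 m/s × 86400 s/d = 0.1901 m/d
q = Ki = 0.1901 × 0.01903 = 0.003618 m/d
v = Ki/n = 0.1901·0.01903/0.11 = 0.03289 m/d
Retardation R = 1 + ρ_b·K_d/n = 1 + 1.86×2.1/0.11 = 36.51
Contaminant velocity v_c = v/R = 0.03289/36.51 = 9.008e-4 m/d
t = L/v_c = 155/9.008e-4 = 172100 d
   = 172100/365 = 471 yr

471 years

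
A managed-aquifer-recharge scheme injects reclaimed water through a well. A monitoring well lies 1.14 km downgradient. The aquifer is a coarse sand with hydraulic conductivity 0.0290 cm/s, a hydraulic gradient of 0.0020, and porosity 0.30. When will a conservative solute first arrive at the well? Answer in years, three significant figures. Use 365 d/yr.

K = 0.0290 cm/s × 864 = 25.06 m/d
Darcy flux q = K·i = 25.06 × 0.0020 = 0.05011 m/d
v_s = q/n_e = 0.05011/0.30 = 0.1670 m/d
L = 1.14 km = 1140 m
t = L / v = 1140 / 0.1670 = 6825 d
   = 6825 / 365 = 18.7 yr

18.7 years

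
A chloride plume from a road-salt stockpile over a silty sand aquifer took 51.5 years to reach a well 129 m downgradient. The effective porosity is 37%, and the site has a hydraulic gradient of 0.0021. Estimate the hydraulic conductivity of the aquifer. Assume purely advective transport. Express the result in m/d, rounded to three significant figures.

t = 51.5 years = 18800 d
v = L / t = 129 / 18800 = 0.006863 m/d
K = v · n / i = 0.006863 × 0.37 / 0.0021 = 1.21 m/d

1.21 m/d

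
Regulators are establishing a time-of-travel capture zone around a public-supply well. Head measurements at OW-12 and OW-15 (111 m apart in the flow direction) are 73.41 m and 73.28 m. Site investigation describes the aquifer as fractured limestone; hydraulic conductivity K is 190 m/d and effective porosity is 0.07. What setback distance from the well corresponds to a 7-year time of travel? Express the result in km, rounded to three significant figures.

8.12 km

Hydraulic gradient i = (73.41 − 73.28) / 111 = 0.13 / 111 = 0.001171
q = Ki = 190 × 0.001171 = 0.2225 m/d
v = Ki/n = 190·0.001171/0.07 = 3.179 m/d
T = 7 yr × 365 = 2555 d
L = v × T = 3.179 × 2555 = 8122 m
   = 8.12 km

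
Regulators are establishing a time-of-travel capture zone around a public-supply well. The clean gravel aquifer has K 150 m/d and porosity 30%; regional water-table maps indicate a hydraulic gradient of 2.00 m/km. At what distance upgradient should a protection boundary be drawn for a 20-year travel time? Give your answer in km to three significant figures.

7.30 km

Specific discharge q = 150 × 0.0020 = 0.3000 m/d
Average linear velocity = 0.3000 / 0.30 = 1.000 m/d
T = 20 yr × 365 = 7300 d
L = v × T = 1.000 × 7300 = 7300 m
   = 7.30 km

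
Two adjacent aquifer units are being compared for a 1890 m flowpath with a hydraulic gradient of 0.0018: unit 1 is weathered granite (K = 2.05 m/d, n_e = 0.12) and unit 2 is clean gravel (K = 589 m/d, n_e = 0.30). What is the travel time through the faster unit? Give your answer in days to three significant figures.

535 days

Unit 1 (weathered granite): v = 2.05×0.0018/0.12 = 0.03075 m/d, t = 1890/0.03075 = 61460 d
Unit 2 (clean gravel): v = 589×0.0018/0.30 = 3.534 m/d, t = 1890/3.534 = 534.8 d
Faster unit: t = 535 d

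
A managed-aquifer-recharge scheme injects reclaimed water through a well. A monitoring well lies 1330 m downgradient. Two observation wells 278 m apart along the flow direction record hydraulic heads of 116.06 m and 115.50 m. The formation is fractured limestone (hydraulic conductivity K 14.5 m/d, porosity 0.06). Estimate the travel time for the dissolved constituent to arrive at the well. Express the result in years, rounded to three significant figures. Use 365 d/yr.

Hydraulic gradient i = (116.06 − 115.50) / 278 = 0.56 / 278 = 0.002014
Specific discharge q = 14.5 × 0.002014 = 0.02921 m/d
v_s = q/n_e = 0.02921/0.06 = 0.4868 m/d
t = L / v = 1330 / 0.4868 = 2732 d
   = 2732 / 365 = 7.49 yr

7.49 years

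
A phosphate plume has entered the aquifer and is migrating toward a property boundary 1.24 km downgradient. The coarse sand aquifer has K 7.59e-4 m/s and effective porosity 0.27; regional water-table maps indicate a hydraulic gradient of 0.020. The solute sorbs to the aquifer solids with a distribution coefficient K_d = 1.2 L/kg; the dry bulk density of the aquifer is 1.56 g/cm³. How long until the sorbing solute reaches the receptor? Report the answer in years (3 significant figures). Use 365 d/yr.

5.55 years

K = 7.59e-4 m/s × 86400 s/d = 65.58 m/d
q = Ki = 65.58 × 0.020 = 1.312 m/d
Average linear velocity = 1.312 / 0.27 = 4.858 m/d
Retardation R = 1 + ρ_b·K_d/n = 1 + 1.56×1.2/0.27 = 7.933
Contaminant velocity v_c = v/R = 4.858/7.933 = 0.6123 m/d
L = 1.24 km = 1240 m
t = L/v_c = 1240/0.6123 = 2025 d
   = 2025/365 = 5.55 yr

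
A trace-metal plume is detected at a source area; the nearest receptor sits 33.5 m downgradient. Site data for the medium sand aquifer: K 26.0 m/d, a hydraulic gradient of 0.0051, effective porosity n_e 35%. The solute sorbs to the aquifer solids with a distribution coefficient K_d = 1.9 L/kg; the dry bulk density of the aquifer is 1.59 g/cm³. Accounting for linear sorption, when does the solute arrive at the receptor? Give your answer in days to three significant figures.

852 days

Darcy flux q = K·i = 26.0 × 0.0051 = 0.1326 m/d
Seepage velocity v = q / n = 0.1326 / 0.35 = 0.3789 m/d
Retardation R = 1 + ρ_b·K_d/n = 1 + 1.59×1.9/0.35 = 9.631
Contaminant velocity v_c = v/R = 0.3789/9.631 = 0.03934 m/d
t = L/v_c = 33.5/0.03934 = 851.6 d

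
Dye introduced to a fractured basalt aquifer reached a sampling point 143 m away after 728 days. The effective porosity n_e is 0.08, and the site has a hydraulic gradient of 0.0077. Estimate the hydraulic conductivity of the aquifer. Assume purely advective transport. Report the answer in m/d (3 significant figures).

2.04 m/d

v = L / t = 143 / 728 = 0.1964 m/d
K = v · n / i = 0.1964 × 0.08 / 0.0077 = 2.04 m/d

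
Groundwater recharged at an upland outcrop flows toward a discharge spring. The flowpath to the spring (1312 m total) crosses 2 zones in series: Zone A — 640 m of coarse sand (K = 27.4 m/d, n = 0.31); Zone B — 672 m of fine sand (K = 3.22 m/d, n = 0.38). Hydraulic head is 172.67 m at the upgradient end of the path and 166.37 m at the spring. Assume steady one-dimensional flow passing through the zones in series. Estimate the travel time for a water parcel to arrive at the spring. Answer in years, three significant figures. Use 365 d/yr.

Total head drop ΔH = 172.67 − 166.37 = 6.30 m
Steady 1-D flow in series ⇒ the Darcy flux q is identical in every zone and the zone head losses add (resistances L/K in series).
Σ(L/K) = 640/27.4 + 672/3.22 = 23.36 + 208.7 = 232.1 d
q = ΔH / Σ(L/K) = 6.30 / 232.1 = 0.02715 m/d (same in every zone)
Zone A: v = q/n = 0.02715/0.31 = 0.08758 m/d → t_A = 640/0.08758 = 7308 d
Zone B: v = q/n = 0.02715/0.38 = 0.07144 m/d → t_B = 672/0.07144 = 9406 d
Total t = 7308 + 9406 = 16710 d
   = 16710 / 365 = 45.8 yr

45.8 years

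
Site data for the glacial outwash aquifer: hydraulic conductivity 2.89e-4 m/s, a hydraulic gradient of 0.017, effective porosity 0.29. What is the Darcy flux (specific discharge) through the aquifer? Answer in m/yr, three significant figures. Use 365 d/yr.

K = 2.89e-4 m/s × 86400 s/d = 24.97 m/d
Specific discharge q = 24.97 × 0.017 = 0.4245 m/d
   = 0.4245 × 365 = 155 m/yr

155 m/yr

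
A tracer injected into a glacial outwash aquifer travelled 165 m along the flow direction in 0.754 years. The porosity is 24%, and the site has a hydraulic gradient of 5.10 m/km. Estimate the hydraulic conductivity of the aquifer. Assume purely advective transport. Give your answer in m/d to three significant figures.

t = 0.754 years = 275.2 d
v = L / t = 165 / 275.2 = 0.5995 m/d
K = v · n / i = 0.5995 × 0.24 / 0.0051 = 28.2 m/d

28.2 m/d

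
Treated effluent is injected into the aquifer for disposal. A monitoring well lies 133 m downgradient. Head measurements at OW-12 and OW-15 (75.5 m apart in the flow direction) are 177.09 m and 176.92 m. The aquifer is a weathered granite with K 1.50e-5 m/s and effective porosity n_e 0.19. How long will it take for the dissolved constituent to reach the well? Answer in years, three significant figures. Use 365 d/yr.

23.7 years

Hydraulic gradient i = (177.09 − 176.92) / 75.5 = 0.17 / 75.5 = 0.002252
K = 1.50e-5 m/s × 86400 s/d = 1.296 m/d
q = Ki = 1.296 × 0.002252 = 0.002918 m/d
v = Ki/n = 1.296·0.002252/0.19 = 0.01536 m/d
t = L / v = 133 / 0.01536 = 8660 d
   = 8660 / 365 = 23.7 yr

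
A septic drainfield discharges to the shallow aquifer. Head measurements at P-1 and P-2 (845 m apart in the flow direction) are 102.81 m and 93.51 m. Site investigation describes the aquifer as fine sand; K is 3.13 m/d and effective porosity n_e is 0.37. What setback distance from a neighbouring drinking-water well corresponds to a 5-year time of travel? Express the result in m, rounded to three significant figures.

170 m

Hydraulic gradient i = (102.81 − 93.51) / 845 = 9.30 / 845 = 0.01101
q = Ki = 3.13 × 0.01101 = 0.03445 m/d
Average linear velocity = 0.03445 / 0.37 = 0.09310 m/d
T = 5 yr × 365 = 1825 d
L = v × T = 0.09310 × 1825 = 169.9 m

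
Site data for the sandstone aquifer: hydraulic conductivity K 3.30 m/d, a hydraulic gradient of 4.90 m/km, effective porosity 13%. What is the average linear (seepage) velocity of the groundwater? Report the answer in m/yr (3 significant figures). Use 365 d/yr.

Specific discharge q = 3.30 × 0.0049 = 0.01617 m/d
v_s = q/n_e = 0.01617/0.13 = 0.1244 m/d
   = 0.1244 × 365 = 45.4 m/yr

45.4 m/yr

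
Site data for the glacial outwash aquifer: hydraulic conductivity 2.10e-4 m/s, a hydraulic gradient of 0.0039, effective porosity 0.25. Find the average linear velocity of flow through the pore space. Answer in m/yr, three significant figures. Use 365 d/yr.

K = 2.10e-4 m/s × 86400 s/d = 18.14 m/d
q = Ki = 18.14 × 0.0039 = 0.07076 m/d
v = Ki/n = 18.14·0.0039/0.25 = 0.2830 m/d
   = 0.2830 × 365 = 103 m/yr

103 m/yr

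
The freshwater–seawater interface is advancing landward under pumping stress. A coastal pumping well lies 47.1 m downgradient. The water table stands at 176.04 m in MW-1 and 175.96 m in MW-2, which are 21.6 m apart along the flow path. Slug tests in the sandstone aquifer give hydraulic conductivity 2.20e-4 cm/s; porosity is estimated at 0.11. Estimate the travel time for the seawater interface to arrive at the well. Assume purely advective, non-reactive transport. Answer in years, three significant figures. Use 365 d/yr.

20.2 years

Hydraulic gradient i = (176.04 − 175.96) / 21.6 = 0.08 / 21.6 = 0.003704
K = 2.20e-4 cm/s × 864 = 0.1901 m/d
q = Ki = 0.1901 × 0.003704 = 7.040e-4 m/d
v = Ki/n = 0.1901·0.003704/0.11 = 0.006400 m/d
t = L / v = 47.1 / 0.006400 = 7359 d
   = 7359 / 365 = 20.2 yr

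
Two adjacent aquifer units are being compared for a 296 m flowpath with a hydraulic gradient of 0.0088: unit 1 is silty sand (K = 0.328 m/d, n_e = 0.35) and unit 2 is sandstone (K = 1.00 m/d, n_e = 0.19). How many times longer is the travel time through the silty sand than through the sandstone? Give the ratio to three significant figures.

5.62

Unit 1 (silty sand): v = 0.328×0.0088/0.35 = 0.008247 m/d, t = 296/0.008247 = 35890 d
Unit 2 (sandstone): v = 1.00×0.0088/0.19 = 0.04632 m/d, t = 296/0.04632 = 6391 d
t(silty sand) / t(sandstone) = 35890/6391 = 5.62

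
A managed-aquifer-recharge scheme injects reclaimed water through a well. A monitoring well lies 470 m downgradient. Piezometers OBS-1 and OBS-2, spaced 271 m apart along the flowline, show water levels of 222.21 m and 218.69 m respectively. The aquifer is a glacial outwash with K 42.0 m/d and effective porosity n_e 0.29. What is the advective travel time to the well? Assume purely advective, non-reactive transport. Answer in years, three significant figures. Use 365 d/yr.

0.685 years

Hydraulic gradient i = (222.21 − 218.69) / 271 = 3.52 / 271 = 0.01299
q = Ki = 42.0 × 0.01299 = 0.5455 m/d
v_s = q/n_e = 0.5455/0.29 = 1.881 m/d
t = L / v = 470 / 1.881 = 249.8 d
   = 249.8 / 365 = 0.685 yr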